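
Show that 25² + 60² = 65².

Compute a² + b²:
25² + 60² = 625 + 3600 = 4225
Compute c²:
65² = 4225
Since 4225 = 4225, it is a Pythagorean triple.

Yes, it is a Pythagorean triple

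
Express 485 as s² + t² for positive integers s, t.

We need to find integers s, t > 0 such that s² + t² = 485.
Trying s = 1: t² = 485 - 1² = 485 - 1 = 484
t = 22
Check: 1² + 22² = 1 + 484 = 485 ✓

485 = 1² + 22²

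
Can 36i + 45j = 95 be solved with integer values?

Step 1: Compute gcd(36, 45).
gcd(36, 45) = 9

Step 2: Check divisibility.
Does 9 divide 95? 95 = 9 x 10 + 5, so no.

By the theorem on linear Diophantine equations, 36i + 45j = 95 has integer solutions if and only if gcd(36, 45) divides 95. Since 9 does not divide 95, no solutions exist.

No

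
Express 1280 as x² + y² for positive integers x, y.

We need to find integers x, y > 0 such that x² + y² = 1280.
Trying x = 16: y² = 1280 - 16² = 1280 - 256 = 1024
y = 32
Check: 16² + 32² = 256 + 1024 = 1280 ✓

1280 = 16² + 32²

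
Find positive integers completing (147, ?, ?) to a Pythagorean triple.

We need the other leg and hypotenuse such that 147² + x² = c².
Take x = 1196, c = 1205: 147² + 1196² = 21609 + 1430416 = 1452025 = 1205² ✓
Triple: (147, 1196, 1205)

(147, 1196, 1205)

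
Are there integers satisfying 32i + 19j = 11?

Step 1: Compute gcd(32, 19).
gcd(32, 19) = 1

Step 2: Check divisibility.
Does 1 divide 11? 11 = 1 x 11, so yes.

By the theorem on linear Diophantine equations, 32i + 19j = 11 has integer solutions if and only if gcd(32, 19) divides 11. Since 1 | 11, solutions exist.

Yes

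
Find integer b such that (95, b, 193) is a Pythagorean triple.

b² = c² - a² = 193² - 95² = 37249 - 9025 = 28224
b = sqrt(28224) = 168

168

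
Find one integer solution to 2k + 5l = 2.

Step 1: Check solvability.
gcd(2, 5) = 1
Since 1 divides 2, solutions exist.

Step 2: Apply extended Euclidean algorithm to find gcd.
We find integers such that 2*x0 + 5*y0 = 1

Step 3: Scale the particular solution.
Multiply by 2/1 = 2:
k = -4, l = 2

Step 4: Verify.
2*(-4) + 5*(2) = 2 = 2 ✓

k = -4, l = 2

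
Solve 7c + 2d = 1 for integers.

Step 1: Check solvability.
gcd(7, 2) = 1
Since 1 divides 1, solutions exist.

Step 2: Apply extended Euclidean algorithm to find gcd.
We find integers such that 7*x0 + 2*y0 = 1

Step 3: Scale the particular solution.
Multiply by 1/1 = 1:
c = 1, d = -3

Step 4: Verify.
7*(1) + 2*(-3) = 1 = 1 ✓

c = 1, d = -3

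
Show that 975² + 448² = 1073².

Compute a² + b² = 975² + 448² = 950625 + 200704 = 1151329
Compute c² = 1073² = 1151329
Since 1151329 = 1151329, confirmed.

Yes, it is a Pythagorean triple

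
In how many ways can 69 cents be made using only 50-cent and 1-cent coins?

We need non-negative integers (x, y) with 50x + 1y = 69.
For each x from 0 to 1, check if (69 - 50x) is a non-negative multiple of 1.
Solutions (x, y): (0,69), (1,19)
Count: 2

2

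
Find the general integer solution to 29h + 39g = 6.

Step 1: Compute gcd(29, 39) = 1.
Since 1 divides 6, solutions exist.

Step 2: Find a particular solution using extended Euclidean algorithm.
We get h₀ = -24, g₀ = 18.
Check: 29*-24 + 39*18 = 6 = 6 ✓

Step 3: Write the general solution.
h = -24 + (39/1)t = -24 + 39t
g = 18 - (29/1)t = 18 - 29t
for any integer t.

h = -24 + 39t, g = 18 - 29t for integer t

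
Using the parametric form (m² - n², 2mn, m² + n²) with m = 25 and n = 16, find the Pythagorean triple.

a = m² - n² = 625 - 256 = 369
b = 2mn = 2·25·16 = 800
c = m² + n² = 625 + 256 = 881
Verify: 369² + 800² = 136161 + 640000 = 776161 = 881² ✓

(369, 800, 881)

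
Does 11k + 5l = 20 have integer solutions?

Step 1: Compute gcd(11, 5).
gcd(11, 5) = 1

Step 2: Check divisibility.
Does 1 divide 20? 20 = 1 x 20, so yes.

By the theorem on linear Diophantine equations, 11k + 5l = 20 has integer solutions if and only if gcd(11, 5) divides 20. Since 1 | 20, solutions exist.

Yes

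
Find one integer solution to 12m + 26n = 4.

Step 1: Check solvability.
gcd(12, 26) = 2
Since 2 divides 4, solutions exist.

Step 2: Apply extended Euclidean algorithm to find gcd.
We find integers such that 12*x0 + 26*y0 = 2

Step 3: Scale the particular solution.
Multiply by 4/2 = 2:
m = -4, n = 2

Step 4: Verify.
12*(-4) + 26*(2) = 4 = 4 ✓

m = -4, n = 2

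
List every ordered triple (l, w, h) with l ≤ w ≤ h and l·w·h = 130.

Iterate l from 1 to ⌊130^(1/3)⌋. For each l dividing 130, iterate w ≥ l with w dividing 130/l, and set h = 130/(l·w).
Triples found (5): (1×1×130), (1×2×65), (1×5×26), (1×10×13), (2×5×13)

(1×1×130), (1×2×65), (1×5×26), (1×10×13), (2×5×13)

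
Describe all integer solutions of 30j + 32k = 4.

Step 1: Compute gcd(30, 32) = 2.
Since 2 divides 4, solutions exist.

Step 2: Find a particular solution using extended Euclidean algorithm.
We get j₀ = -2, k₀ = 2.
Check: 30*-2 + 32*2 = 4 = 4 ✓

Step 3: Write the general solution.
j = -2 + (32/2)t = -2 + 16t
k = 2 - (30/2)t = 2 - 15t
for any integer t.

j = -2 + 16t, k = 2 - 15t for integer t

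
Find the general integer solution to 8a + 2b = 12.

Step 1: Compute gcd(8, 2) = 2.
Since 2 divides 12, solutions exist.

Step 2: Find a particular solution using extended Euclidean algorithm.
We get a₀ = 0, b₀ = 6.
Check: 8*0 + 2*6 = 12 = 12 ✓

Step 3: Write the general solution.
a = 0 + (2/2)t = 0 + 1t
b = 6 - (8/2)t = 6 - 4t
for any integer t.

a = 0 + 1t, b = 6 - 4t for integer t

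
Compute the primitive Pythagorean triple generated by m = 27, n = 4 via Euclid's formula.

a = m² - n² = 27² - 4² = 729 - 16 = 713
b = 2mn = 2·27·4 = 216
c = m² + n² = 729 + 16 = 745
Verify: 713² + 216² = 508369 + 46656 = 555025 = 745² ✓

(713, 216, 745)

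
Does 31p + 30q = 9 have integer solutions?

Step 1: Compute gcd(31, 30).
gcd(31, 30) = 1

Step 2: Check divisibility.
Does 1 divide 9? 9 = 1 x 9, so yes.

By the theorem on linear Diophantine equations, 31p + 30q = 9 has integer solutions if and only if gcd(31, 30) divides 9. Since 1 | 9, solutions exist.

Yes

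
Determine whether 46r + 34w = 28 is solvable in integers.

Step 1: Compute gcd(46, 34).
gcd(46, 34) = 2

Step 2: Check divisibility.
Does 2 divide 28? 28 = 2 x 14, so yes.

By the theorem on linear Diophantine equations, 46r + 34w = 28 has integer solutions if and only if gcd(46, 34) divides 28. Since 2 | 28, solutions exist.

Yes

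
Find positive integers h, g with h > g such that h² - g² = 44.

Factor: h² - g² = (h+g)(h-g) = 44.
We need two factors of 44 with the same parity.
Use h+g = 22 and h-g = 2 (product 22·2 = 44).
Adding: 2h = 24, so h = 12.
Subtracting: 2g = 20, so g = 10.
Check: 12² - 10² = 144 - 100 = 44 ✓

h = 12, g = 10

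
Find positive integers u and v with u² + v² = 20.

We need to find integers u, v > 0 such that u² + v² = 20.
Trying u = 2: v² = 20 - 2² = 20 - 4 = 16
v = 4
Check: 2² + 4² = 4 + 16 = 20 ✓

20 = 2² + 4²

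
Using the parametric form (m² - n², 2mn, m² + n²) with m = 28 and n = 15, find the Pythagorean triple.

a = m² - n² = 784 - 225 = 559
b = 2mn = 2·28·15 = 840
c = m² + n² = 784 + 225 = 1009
Verify: 559² + 840² = 312481 + 705600 = 1018081 = 1009² ✓

(559, 840, 1009)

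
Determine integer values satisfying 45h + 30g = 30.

Step 1: Check solvability.
gcd(45, 30) = 15
Since 15 divides 30, solutions exist.

Step 2: Apply extended Euclidean algorithm to find gcd.
We find integers such that 45*x0 + 30*y0 = 15

Step 3: Scale the particular solution.
Multiply by 30/15 = 2:
h = 2, g = -2

Step 4: Verify.
45*(2) + 30*(-2) = 30 = 30 ✓

h = 2, g = -2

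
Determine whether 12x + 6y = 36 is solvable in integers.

Step 1: Compute gcd(12, 6).
gcd(12, 6) = 6

Step 2: Check divisibility.
Does 6 divide 36? 36 = 6 x 6, so yes.

By the theorem on linear Diophantine equations, 12x + 6y = 36 has integer solutions if and only if gcd(12, 6) divides 36. Since 6 | 36, solutions exist.

Yes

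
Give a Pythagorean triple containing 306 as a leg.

We need the other leg and hypotenuse such that 306² + x² = c².
Take x = 7800, c = 7806: 306² + 7800² = 93636 + 60840000 = 60933636 = 7806² ✓
Triple: (306, 7800, 7806)

(306, 7800, 7806)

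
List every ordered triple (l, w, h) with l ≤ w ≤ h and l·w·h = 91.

Iterate l from 1 to ⌊91^(1/3)⌋. For each l dividing 91, iterate w ≥ l with w dividing 91/l, and set h = 91/(l·w).
Triples found (2): (1×1×91), (1×7×13)

(1×1×91), (1×7×13)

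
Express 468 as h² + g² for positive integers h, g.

We need to find integers h, g > 0 such that h² + g² = 468.
Trying h = 12: g² = 468 - 12² = 468 - 144 = 324
g = 18
Check: 12² + 18² = 144 + 324 = 468 ✓

468 = 12² + 18²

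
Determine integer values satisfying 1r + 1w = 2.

Step 1: Check solvability.
gcd(1, 1) = 1
Since 1 divides 2, solutions exist.

Step 2: Apply extended Euclidean algorithm to find gcd.
We find integers such that 1*x0 + 1*y0 = 1

Step 3: Scale the particular solution.
Multiply by 2/1 = 2:
r = 0, w = 2

Step 4: Verify.
1*(0) + 1*(2) = 2 = 2 ✓

r = 0, w = 2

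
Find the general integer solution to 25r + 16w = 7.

Step 1: Compute gcd(25, 16) = 1.
Since 1 divides 7, solutions exist.

Step 2: Find a particular solution using extended Euclidean algorithm.
We get r₀ = -49, w₀ = 77.
Check: 25*-49 + 16*77 = 7 = 7 ✓

Step 3: Write the general solution.
r = -49 + (16/1)t = -49 + 16t
w = 77 - (25/1)t = 77 - 25t
for any integer t.

r = -49 + 16t, w = 77 - 25t for integer t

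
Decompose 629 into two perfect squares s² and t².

We need to find integers s, t > 0 such that s² + t² = 629.
Trying s = 2: t² = 629 - 2² = 629 - 4 = 625
t = 25
Check: 2² + 25² = 4 + 625 = 629 ✓

629 = 2² + 25²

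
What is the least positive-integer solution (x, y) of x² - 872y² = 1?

We seek the smallest positive integers (x, y) with x² - 872y² = 1, i.e., x² = 872y² + 1.
Try successive y values:
y = 1: x² = 872·1² + 1 = 873, not a perfect square
y = 2: x² = 872·2² + 1 = 3489, not a perfect square
y = 3: x² = 872·3² + 1 = 7849, not a perfect square
... continuing the search (or via continued fractions) ...
y = 4267: x² = 872·4267² + 1 = 15876756009, x = 126003 ✓

Verify: 126003² - 872·4267² = 15876756009 - 15876756008 = 1 ✓

x = 126003, y = 4267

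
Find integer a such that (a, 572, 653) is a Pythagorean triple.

a² = c² - b² = 653² - 572² = 426409 - 327184 = 99225
a = sqrt(99225) = 315

315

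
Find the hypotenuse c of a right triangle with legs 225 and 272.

c² = a² + b² = 225² + 272² = 50625 + 73984 = 124609
c = 353

353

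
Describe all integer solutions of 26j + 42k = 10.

Step 1: Compute gcd(26, 42) = 2.
Since 2 divides 10, solutions exist.

Step 2: Find a particular solution using extended Euclidean algorithm.
We get j₀ = -40, k₀ = 25.
Check: 26*-40 + 42*25 = 10 = 10 ✓

Step 3: Write the general solution.
j = -40 + (42/2)t = -40 + 21t
k = 25 - (26/2)t = 25 - 13t
for any integer t.

j = -40 + 21t, k = 25 - 13t for integer t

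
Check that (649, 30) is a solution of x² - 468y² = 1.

Compute x² = 649² = 421201
Compute 468y² = 468·30² = 468·900 = 421200
x² - 468y² = 421201 - 421200 = 1
Since this equals 1, (649, 30) is a solution.

Yes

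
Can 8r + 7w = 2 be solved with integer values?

Step 1: Compute gcd(8, 7).
gcd(8, 7) = 1

Step 2: Check divisibility.
Does 1 divide 2? 2 = 1 x 2, so yes.

By the theorem on linear Diophantine equations, 8r + 7w = 2 has integer solutions if and only if gcd(8, 7) divides 2. Since 1 | 2, solutions exist.

Yes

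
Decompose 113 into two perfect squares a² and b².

We need to find integers a, b > 0 such that a² + b² = 113.
Trying a = 7: b² = 113 - 7² = 113 - 49 = 64
b = 8
Check: 7² + 8² = 49 + 64 = 113 ✓

113 = 7² + 8²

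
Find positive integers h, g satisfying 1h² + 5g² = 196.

Try small values of h and check whether (196 - 1h²)/5 is a perfect square.
h = 4: 1·4² = 16, so 5g² = 196 - 16 = 180, giving g² = 36, g = 6.
Check: 1·4² + 5·6² = 16 + 180 = 196 ✓

h = 4, g = 6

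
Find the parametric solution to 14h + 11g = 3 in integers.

Step 1: Compute gcd(14, 11) = 1.
Since 1 divides 3, solutions exist.

Step 2: Find a particular solution using extended Euclidean algorithm.
We get h₀ = 12, g₀ = -15.
Check: 14*12 + 11*-15 = 3 = 3 ✓

Step 3: Write the general solution.
h = 12 + (11/1)t = 12 + 11t
g = -15 - (14/1)t = -15 - 14t
for any integer t.

h = 12 + 11t, g = -15 - 14t for integer t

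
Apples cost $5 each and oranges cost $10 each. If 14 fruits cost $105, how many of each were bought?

Let a = apples, o = oranges.
a + o = 14
5a + 10o = 105
Substitute o = 14 - a:
5a + 10(14 - a) = 105
(5 - 10)a = 105 - 140
-5a = -35
a = 7, o = 14 - 7 = 7

Apples: 7, Oranges: 7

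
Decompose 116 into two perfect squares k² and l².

We need to find integers k, l > 0 such that k² + l² = 116.
Trying k = 4: l² = 116 - 4² = 116 - 16 = 100
l = 10
Check: 4² + 10² = 16 + 100 = 116 ✓

116 = 4² + 10²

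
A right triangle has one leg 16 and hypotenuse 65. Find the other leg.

a² = c² - b² = 4225 - 256 = 3969
a = 63

63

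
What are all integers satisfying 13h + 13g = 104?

Step 1: Compute gcd(13, 13) = 13.
Since 13 divides 104, solutions exist.

Step 2: Find a particular solution using extended Euclidean algorithm.
We get h₀ = 0, g₀ = 8.
Check: 13*0 + 13*8 = 104 = 104 ✓

Step 3: Write the general solution.
h = 0 + (13/13)t = 0 + 1t
g = 8 - (13/13)t = 8 - 1t
for any integer t.

h = 0 + 1t, g = 8 - 1t for integer t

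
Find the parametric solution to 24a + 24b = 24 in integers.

Step 1: Compute gcd(24, 24) = 24.
Since 24 divides 24, solutions exist.

Step 2: Find a particular solution using extended Euclidean algorithm.
We get a₀ = 0, b₀ = 1.
Check: 24*0 + 24*1 = 24 = 24 ✓

Step 3: Write the general solution.
a = 0 + (24/24)t = 0 + 1t
b = 1 - (24/24)t = 1 - 1t
for any integer t.

a = 0 + 1t, b = 1 - 1t for integer t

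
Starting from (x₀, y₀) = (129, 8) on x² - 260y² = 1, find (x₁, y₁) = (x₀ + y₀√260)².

Solutions to x² - Dy² = 1 are generated by powers of (x₀ + y₀√D).
The next solution satisfies x₁ + y₁√260 = (x₀ + y₀√260)², giving:
x₁ = x₀² + 260y₀² = 129² + 260·8² = 16641 + 16640 = 33281
y₁ = 2x₀y₀ = 2·129·8 = 2064

Verify: 33281² - 260·2064² = 1107624961 - 1107624960 = 1 ✓

x = 33281, y = 2064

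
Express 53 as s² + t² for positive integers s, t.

We need to find integers s, t > 0 such that s² + t² = 53.
Trying s = 2: t² = 53 - 2² = 53 - 4 = 49
t = 7
Check: 2² + 7² = 4 + 49 = 53 ✓

53 = 2² + 7²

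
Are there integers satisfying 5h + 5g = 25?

Step 1: Compute gcd(5, 5).
gcd(5, 5) = 5

Step 2: Check divisibility.
Does 5 divide 25? 25 = 5 x 5, so yes.

By the theorem on linear Diophantine equations, 5h + 5g = 25 has integer solutions if and only if gcd(5, 5) divides 25. Since 5 | 25, solutions exist.

Yes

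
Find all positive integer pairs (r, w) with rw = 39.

The positive divisors of 39 are: 1, 3, 13, 39.
Each divisor d gives the pair (d, 39/d):
(1, 39), (3, 13), (13, 3), (39, 1)

(1, 39), (3, 13), (13, 3), (39, 1)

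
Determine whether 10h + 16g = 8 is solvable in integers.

Step 1: Compute gcd(10, 16).
gcd(10, 16) = 2

Step 2: Check divisibility.
Does 2 divide 8? 8 = 2 x 4, so yes.

By the theorem on linear Diophantine equations, 10h + 16g = 8 has integer solutions if and only if gcd(10, 16) divides 8. Since 2 | 8, solutions exist.

Yes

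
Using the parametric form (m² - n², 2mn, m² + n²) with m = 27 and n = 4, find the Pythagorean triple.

a = m² - n² = 729 - 16 = 713
b = 2mn = 2·27·4 = 216
c = m² + n² = 729 + 16 = 745
Verify: 713² + 216² = 508369 + 46656 = 555025 = 745² ✓

(713, 216, 745)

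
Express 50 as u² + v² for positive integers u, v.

We need to find integers u, v > 0 such that u² + v² = 50.
Trying u = 1: v² = 50 - 1² = 50 - 1 = 49
v = 7
Check: 1² + 7² = 1 + 49 = 50 ✓

50 = 1² + 7²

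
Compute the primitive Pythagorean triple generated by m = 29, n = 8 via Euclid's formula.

a = m² - n² = 29² - 8² = 841 - 64 = 777
b = 2mn = 2·29·8 = 464
c = m² + n² = 841 + 64 = 905
Verify: 777² + 464² = 603729 + 215296 = 819025 = 905² ✓

(777, 464, 905)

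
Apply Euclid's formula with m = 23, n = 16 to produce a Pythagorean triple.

a = m² - n² = 23² - 16² = 529 - 256 = 273
b = 2mn = 2·23·16 = 736
c = m² + n² = 529 + 256 = 785
Verify: 273² + 736² = 74529 + 541696 = 616225 = 785² ✓

(273, 736, 785)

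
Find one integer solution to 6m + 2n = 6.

Step 1: Check solvability.
gcd(6, 2) = 2
Since 2 divides 6, solutions exist.

Step 2: Apply extended Euclidean algorithm to find gcd.
We find integers such that 6*x0 + 2*y0 = 2

Step 3: Scale the particular solution.
Multiply by 6/2 = 3:
m = 0, n = 3

Step 4: Verify.
6*(0) + 2*(3) = 6 = 6 ✓

m = 0, n = 3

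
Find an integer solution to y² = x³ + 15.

Try small integer x values and check whether x³ + 15 is a perfect square.
x = 1: x³ + 15 = 1³ + 15 = 1 + 15 = 16
Is 16 a perfect square? 4² = 16 ✓
So (x, y) = (1, -4) is a solution.

x = 1, y = -4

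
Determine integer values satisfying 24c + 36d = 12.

Step 1: Check solvability.
gcd(24, 36) = 12
Since 12 divides 12, solutions exist.

Step 2: Apply extended Euclidean algorithm to find gcd.
We find integers such that 24*x0 + 36*y0 = 12

Step 3: Scale the particular solution.
Multiply by 12/12 = 1:
c = -1, d = 1

Step 4: Verify.
24*(-1) + 36*(1) = 12 = 12 ✓

c = -1, d = 1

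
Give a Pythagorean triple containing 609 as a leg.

We need the other leg and hypotenuse such that 609² + x² = c².
Take x = 2912, c = 2975: 609² + 2912² = 370881 + 8479744 = 8850625 = 2975² ✓
Triple: (609, 2912, 2975)

(609, 2912, 2975)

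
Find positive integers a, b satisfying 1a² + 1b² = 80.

Try small values of a and check whether (80 - 1a²)/1 is a perfect square.
a = 4: 1·4² = 16, so 1b² = 80 - 16 = 64, giving b² = 64, b = 8.
Check: 1·4² + 1·8² = 16 + 64 = 80 ✓

a = 4, b = 8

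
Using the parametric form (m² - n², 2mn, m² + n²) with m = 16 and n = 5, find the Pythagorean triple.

a = m² - n² = 16² - 5² = 256 - 25 = 231
b = 2mn = 2·16·5 = 160
c = m² + n² = 256 + 25 = 281
Verify: 231² + 160² = 53361 + 25600 = 78961 = 281² ✓

(231, 160, 281)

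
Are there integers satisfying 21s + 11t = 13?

Step 1: Compute gcd(21, 11).
gcd(21, 11) = 1

Step 2: Check divisibility.
Does 1 divide 13? 13 = 1 x 13, so yes.

By the theorem on linear Diophantine equations, 21s + 11t = 13 has integer solutions if and only if gcd(21, 11) divides 13. Since 1 | 13, solutions exist.

Yes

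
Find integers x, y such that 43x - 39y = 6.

Step 1: Check solvability.
gcd(43, 39) = 1
Since 1 divides 6, solutions exist.

Step 2: Apply extended Euclidean algorithm to find gcd.
We find integers such that 43*x0 + 39*y0 = 1

Step 3: Scale the particular solution.
Multiply by 6/1 = 6:
x = 60, y = 66

Step 4: Verify.
43*(60) - 39*(66) = 6 = 6 ✓

x = 60, y = 66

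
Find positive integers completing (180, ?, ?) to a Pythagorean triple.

We need the other leg and hypotenuse such that 180² + x² = c².
Take x = 299, c = 349: 180² + 299² = 32400 + 89401 = 121801 = 349² ✓
Triple: (299, 180, 349)

(299, 180, 349)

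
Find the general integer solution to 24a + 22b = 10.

Step 1: Compute gcd(24, 22) = 2.
Since 2 divides 10, solutions exist.

Step 2: Find a particular solution using extended Euclidean algorithm.
We get a₀ = 5, b₀ = -5.
Check: 24*5 + 22*-5 = 10 = 10 ✓

Step 3: Write the general solution.
a = 5 + (22/2)t = 5 + 11t
b = -5 - (24/2)t = -5 - 12t
for any integer t.

a = 5 + 11t, b = -5 - 12t for integer t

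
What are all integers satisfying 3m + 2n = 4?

Step 1: Compute gcd(3, 2) = 1.
Since 1 divides 4, solutions exist.

Step 2: Find a particular solution using extended Euclidean algorithm.
We get m₀ = 4, n₀ = -4.
Check: 3*4 + 2*-4 = 4 = 4 ✓

Step 3: Write the general solution.
m = 4 + (2/1)t = 4 + 2t
n = -4 - (3/1)t = -4 - 3t
for any integer t.

m = 4 + 2t, n = -4 - 3t for integer t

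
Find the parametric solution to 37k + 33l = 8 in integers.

Step 1: Compute gcd(37, 33) = 1.
Since 1 divides 8, solutions exist.

Step 2: Find a particular solution using extended Euclidean algorithm.
We get k₀ = -64, l₀ = 72.
Check: 37*-64 + 33*72 = 8 = 8 ✓

Step 3: Write the general solution.
k = -64 + (33/1)t = -64 + 33t
l = 72 - (37/1)t = 72 - 37t
for any integer t.

k = -64 + 33t, l = 72 - 37t for integer t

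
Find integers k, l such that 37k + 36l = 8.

Step 1: Check solvability.
gcd(37, 36) = 1
Since 1 divides 8, solutions exist.

Step 2: Apply extended Euclidean algorithm to find gcd.
We find integers such that 37*x0 + 36*y0 = 1

Step 3: Scale the particular solution.
Multiply by 8/1 = 8:
k = 8, l = -8

Step 4: Verify.
37*(8) + 36*(-8) = 8 = 8 ✓

k = 8, l = -8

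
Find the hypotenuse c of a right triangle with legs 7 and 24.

c² = a² + b² = 7² + 24² = 49 + 576 = 625
c = 25

25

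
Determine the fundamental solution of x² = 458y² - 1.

We need x² = 458y² - 1. Try successive y:
y = 1: x² = 458·1² - 1 = 457, not a perfect square
y = 2: x² = 458·2² - 1 = 1831, not a perfect square
y = 3: x² = 458·3² - 1 = 4121, not a perfect square
...
y = 5: x² = 458·5² - 1 = 11449 = 107² ✓
Check: 107² - 458·5² = 11449 - 11450 = -1 ✓

x = 107, y = 5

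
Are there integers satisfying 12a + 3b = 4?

Step 1: Compute gcd(12, 3).
gcd(12, 3) = 3

Step 2: Check divisibility.
Does 3 divide 4? 4 = 3 x 1 + 1, so no.

By the theorem on linear Diophantine equations, 12a + 3b = 4 has integer solutions if and only if gcd(12, 3) divides 4. Since 3 does not divide 4, no solutions exist.

No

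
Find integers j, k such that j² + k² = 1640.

We need to find integers j, k > 0 such that j² + k² = 1640.
Trying j = 14: k² = 1640 - 14² = 1640 - 196 = 1444
k = 38
Check: 14² + 38² = 196 + 1444 = 1640 ✓

1640 = 14² + 38²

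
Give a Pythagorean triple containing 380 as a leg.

We need the other leg and hypotenuse such that 380² + x² = c².
Take x = 261, c = 461: 380² + 261² = 144400 + 68121 = 212521 = 461² ✓
Triple: (261, 380, 461)

(261, 380, 461)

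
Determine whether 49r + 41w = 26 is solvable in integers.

Step 1: Compute gcd(49, 41).
gcd(49, 41) = 1

Step 2: Check divisibility.
Does 1 divide 26? 26 = 1 x 26, so yes.

By the theorem on linear Diophantine equations, 49r + 41w = 26 has integer solutions if and only if gcd(49, 41) divides 26. Since 1 | 26, solutions exist.

Yes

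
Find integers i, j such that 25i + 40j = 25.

Step 1: Check solvability.
gcd(25, 40) = 5
Since 5 divides 25, solutions exist.

Step 2: Apply extended Euclidean algorithm to find gcd.
We find integers such that 25*x0 + 40*y0 = 5

Step 3: Scale the particular solution.
Multiply by 25/5 = 5:
i = -15, j = 10

Step 4: Verify.
25*(-15) + 40*(10) = 25 = 25 ✓

i = -15, j = 10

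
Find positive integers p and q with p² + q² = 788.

We need to find integers p, q > 0 such that p² + q² = 788.
Trying p = 2: q² = 788 - 2² = 788 - 4 = 784
q = 28
Check: 2² + 28² = 4 + 784 = 788 ✓

788 = 2² + 28²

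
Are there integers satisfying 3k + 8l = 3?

Step 1: Compute gcd(3, 8).
gcd(3, 8) = 1

Step 2: Check divisibility.
Does 1 divide 3? 3 = 1 x 3, so yes.

By the theorem on linear Diophantine equations, 3k + 8l = 3 has integer solutions if and only if gcd(3, 8) divides 3. Since 1 | 3, solutions exist.

Yes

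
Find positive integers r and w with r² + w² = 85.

We need to find integers r, w > 0 such that r² + w² = 85.
Trying r = 2: w² = 85 - 2² = 85 - 4 = 81
w = 9
Check: 2² + 9² = 4 + 81 = 85 ✓

85 = 2² + 9²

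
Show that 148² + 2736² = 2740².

Compute a² + b² = 148² + 2736² = 21904 + 7485696 = 7507600
Compute c² = 2740² = 7507600
Since 7507600 = 7507600, confirmed.

Yes, it is a Pythagorean triple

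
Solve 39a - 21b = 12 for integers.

Step 1: Check solvability.
gcd(39, 21) = 3
Since 3 divides 12, solutions exist.

Step 2: Apply extended Euclidean algorithm to find gcd.
We find integers such that 39*x0 + 21*y0 = 3

Step 3: Scale the particular solution.
Multiply by 12/3 = 4:
a = -4, b = -8

Step 4: Verify.
39*(-4) - 21*(-8) = 12 = 12 ✓

a = -4, b = -8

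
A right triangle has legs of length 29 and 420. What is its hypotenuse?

c² = a² + b² = 29² + 420² = 841 + 176400 = 177241
c = 421

421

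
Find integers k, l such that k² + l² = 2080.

We need to find integers k, l > 0 such that k² + l² = 2080.
Trying k = 12: l² = 2080 - 12² = 2080 - 144 = 1936
l = 44
Check: 12² + 44² = 144 + 1936 = 2080 ✓

2080 = 12² + 44²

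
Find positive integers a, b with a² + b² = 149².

We need a² + b² = 149² = 22201.
Trying: 51² + 140² = 2601 + 19600 = 22201 ✓

(51, 140, 149)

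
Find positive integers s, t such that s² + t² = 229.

Search for s with 229 - s² a perfect square.
s = 2: 229 - 2² = 229 - 4 = 225 = 15² ✓
So s = 2, t = 15.

s = 2, t = 15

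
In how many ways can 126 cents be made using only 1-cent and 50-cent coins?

We need non-negative integers (x, y) with 1x + 50y = 126.
For each x from 0 to 126, check if (126 - 1x) is a non-negative multiple of 50.
Solutions (x, y): (26,2), (76,1), (126,0)
Count: 3

3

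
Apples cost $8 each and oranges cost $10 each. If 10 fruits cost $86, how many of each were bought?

Let a = apples, o = oranges.
a + o = 10
8a + 10o = 86
Substitute o = 10 - a:
8a + 10(10 - a) = 86
(8 - 10)a = 86 - 100
-2a = -14
a = 7, o = 10 - 7 = 3

Apples: 7, Oranges: 3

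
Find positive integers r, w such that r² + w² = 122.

Search for r with 122 - r² a perfect square.
r = 1: 122 - 1² = 122 - 1 = 121 = 11² ✓
So r = 1, w = 11.

r = 1, w = 11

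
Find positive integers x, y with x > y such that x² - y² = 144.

Factor: x² - y² = (x+y)(x-y) = 144.
We need two factors of 144 with the same parity.
Use x+y = 72 and x-y = 2 (product 72·2 = 144).
Adding: 2x = 74, so x = 37.
Subtracting: 2y = 70, so y = 35.
Check: 37² - 35² = 1369 - 1225 = 144 ✓

x = 37, y = 35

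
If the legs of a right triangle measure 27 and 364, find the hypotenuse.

c² = a² + b² = 27² + 364² = 729 + 132496 = 133225
c = 365

365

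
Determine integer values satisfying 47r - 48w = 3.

Step 1: Check solvability.
gcd(47, 48) = 1
Since 1 divides 3, solutions exist.

Step 2: Apply extended Euclidean algorithm to find gcd.
We find integers such that 47*x0 + 48*y0 = 1

Step 3: Scale the particular solution.
Multiply by 3/1 = 3:
r = -3, w = -3

Step 4: Verify.
47*(-3) - 48*(-3) = 3 = 3 ✓

r = -3, w = -3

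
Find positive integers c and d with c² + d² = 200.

We need to find integers c, d > 0 such that c² + d² = 200.
Trying c = 2: d² = 200 - 2² = 200 - 4 = 196
d = 14
Check: 2² + 14² = 4 + 196 = 200 ✓

200 = 2² + 14²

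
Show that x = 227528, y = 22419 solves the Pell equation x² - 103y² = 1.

Compute x² = 227528² = 51768990784
Compute 103y² = 103·22419² = 103·502611561 = 51768990783
x² - 103y² = 51768990784 - 51768990783 = 1
Since this equals 1, (227528, 22419) is a solution.

Yes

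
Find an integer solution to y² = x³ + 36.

Try small integer x values and check whether x³ + 36 is a perfect square.
x = 12: x³ + 36 = 12³ + 36 = 1728 + 36 = 1764
Is 1764 a perfect square? 42² = 1764 ✓
So (x, y) = (12, 42) is a solution.

x = 12, y = 42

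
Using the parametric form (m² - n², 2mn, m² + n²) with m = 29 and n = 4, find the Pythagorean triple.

a = m² - n² = 29² - 4² = 841 - 16 = 825
b = 2mn = 2·29·4 = 232
c = m² + n² = 841 + 16 = 857
Verify: 825² + 232² = 680625 + 53824 = 734449 = 857² ✓

(825, 232, 857)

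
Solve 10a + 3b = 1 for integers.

Step 1: Check solvability.
gcd(10, 3) = 1
Since 1 divides 1, solutions exist.

Step 2: Apply extended Euclidean algorithm to find gcd.
We find integers such that 10*x0 + 3*y0 = 1

Step 3: Scale the particular solution.
Multiply by 1/1 = 1:
a = 1, b = -3

Step 4: Verify.
10*(1) + 3*(-3) = 1 = 1 ✓

a = 1, b = -3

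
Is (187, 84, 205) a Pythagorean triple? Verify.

Compute a² + b² = 187² + 84² = 34969 + 7056 = 42025
Compute c² = 205² = 42025
Since 42025 = 42025, confirmed.

Yes, it is a Pythagorean triple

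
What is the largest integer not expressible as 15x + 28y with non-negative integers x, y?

For two coprime denominations a and b, the Frobenius number (largest value not representable as a non-negative combination) is ab - a - b.
Here gcd(15, 28) = 1, so they are coprime.
F(15, 28) = 15·28 - 15 - 28 = 420 - 43 = 377

377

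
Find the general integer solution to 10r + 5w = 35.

Step 1: Compute gcd(10, 5) = 5.
Since 5 divides 35, solutions exist.

Step 2: Find a particular solution using extended Euclidean algorithm.
We get r₀ = 0, w₀ = 7.
Check: 10*0 + 5*7 = 35 = 35 ✓

Step 3: Write the general solution.
r = 0 + (5/5)t = 0 + 1t
w = 7 - (10/5)t = 7 - 2t
for any integer t.

r = 0 + 1t, w = 7 - 2t for integer t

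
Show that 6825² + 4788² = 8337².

Compute a² + b² = 6825² + 4788² = 46580625 + 22924944 = 69505569
Compute c² = 8337² = 69505569
Since 69505569 = 69505569, confirmed.

Yes, it is a Pythagorean triple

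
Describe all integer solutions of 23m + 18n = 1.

Step 1: Compute gcd(23, 18) = 1.
Since 1 divides 1, solutions exist.

Step 2: Find a particular solution using extended Euclidean algorithm.
We get m₀ = -7, n₀ = 9.
Check: 23*-7 + 18*9 = 1 = 1 ✓

Step 3: Write the general solution.
m = -7 + (18/1)t = -7 + 18t
n = 9 - (23/1)t = 9 - 23t
for any integer t.

m = -7 + 18t, n = 9 - 23t for integer t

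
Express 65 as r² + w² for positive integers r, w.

We need to find integers r, w > 0 such that r² + w² = 65.
Trying r = 1: w² = 65 - 1² = 65 - 1 = 64
w = 8
Check: 1² + 8² = 1 + 64 = 65 ✓

65 = 1² + 8²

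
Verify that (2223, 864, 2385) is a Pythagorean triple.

Compute a² + b² = 2223² + 864² = 4941729 + 746496 = 5688225
Compute c² = 2385² = 5688225
Since 5688225 = 5688225, confirmed.

Yes, it is a Pythagorean triple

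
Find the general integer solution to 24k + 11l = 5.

Step 1: Compute gcd(24, 11) = 1.
Since 1 divides 5, solutions exist.

Step 2: Find a particular solution using extended Euclidean algorithm.
We get k₀ = -25, l₀ = 55.
Check: 24*-25 + 11*55 = 5 = 5 ✓

Step 3: Write the general solution.
k = -25 + (11/1)t = -25 + 11t
l = 55 - (24/1)t = 55 - 24t
for any integer t.

k = -25 + 11t, l = 55 - 24t for integer t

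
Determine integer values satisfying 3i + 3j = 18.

Step 1: Check solvability.
gcd(3, 3) = 3
Since 3 divides 18, solutions exist.

Step 2: Apply extended Euclidean algorithm to find gcd.
We find integers such that 3*x0 + 3*y0 = 3

Step 3: Scale the particular solution.
Multiply by 18/3 = 6:
i = 0, j = 6

Step 4: Verify.
3*(0) + 3*(6) = 18 = 18 ✓

i = 0, j = 6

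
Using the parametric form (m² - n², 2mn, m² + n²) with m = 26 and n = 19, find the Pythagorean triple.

a = m² - n² = 26² - 19² = 676 - 361 = 315
b = 2mn = 2·26·19 = 988
c = m² + n² = 676 + 361 = 1037
Verify: 315² + 988² = 99225 + 976144 = 1075369 = 1037² ✓

(315, 988, 1037)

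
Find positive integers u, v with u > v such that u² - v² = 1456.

Factor: u² - v² = (u+v)(u-v) = 1456.
We need two factors of 1456 with the same parity.
Use u+v = 728 and u-v = 2 (product 728·2 = 1456).
Adding: 2u = 730, so u = 365.
Subtracting: 2v = 726, so v = 363.
Check: 365² - 363² = 133225 - 131769 = 1456 ✓

u = 365, v = 363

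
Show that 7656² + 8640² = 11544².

Compute a² + b² = 7656² + 8640² = 58614336 + 74649600 = 133263936
Compute c² = 11544² = 133263936
Since 133263936 = 133263936, confirmed.

Yes, it is a Pythagorean triple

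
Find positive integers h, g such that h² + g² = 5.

Search for h with 5 - h² a perfect square.
h = 1: 5 - 1² = 5 - 1 = 4 = 2² ✓
So h = 1, g = 2.

h = 1, g = 2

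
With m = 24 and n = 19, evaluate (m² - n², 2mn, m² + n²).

a = m² - n² = 576 - 361 = 215
b = 2mn = 2·24·19 = 912
c = m² + n² = 576 + 361 = 937
Verify: 215² + 912² = 46225 + 831744 = 877969 = 937² ✓

(215, 912, 937)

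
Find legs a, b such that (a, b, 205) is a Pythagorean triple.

We need a² + b² = 205² = 42025.
Trying: 133² + 156² = 17689 + 24336 = 42025 ✓

(133, 156, 205)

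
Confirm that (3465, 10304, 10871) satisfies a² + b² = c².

Compute a² + b² = 3465² + 10304² = 12006225 + 106172416 = 118178641
Compute c² = 10871² = 118178641
Since 118178641 = 118178641, confirmed.

Yes, it is a Pythagorean triple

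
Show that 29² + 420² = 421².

Compute a² + b²:
29² + 420² = 841 + 176400 = 177241
Compute c²:
421² = 177241
Since 177241 = 177241, it is a Pythagorean triple.

Yes, it is a Pythagorean triple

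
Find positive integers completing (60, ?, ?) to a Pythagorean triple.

We need the other leg and hypotenuse such that 60² + x² = c².
Take x = 91, c = 109: 60² + 91² = 3600 + 8281 = 11881 = 109² ✓
Triple: (91, 60, 109)

(91, 60, 109)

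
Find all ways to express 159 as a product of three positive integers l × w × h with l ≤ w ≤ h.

Iterate l from 1 to ⌊159^(1/3)⌋. For each l dividing 159, iterate w ≥ l with w dividing 159/l, and set h = 159/(l·w).
Triples found (2): (1×1×159), (1×3×53)

(1×1×159), (1×3×53)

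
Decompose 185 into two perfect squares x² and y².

We need to find integers x, y > 0 such that x² + y² = 185.
Trying x = 4: y² = 185 - 4² = 185 - 16 = 169
y = 13
Check: 4² + 13² = 16 + 169 = 185 ✓

185 = 4² + 13²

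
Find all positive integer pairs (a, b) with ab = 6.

The positive divisors of 6 are: 1, 2, 3, 6.
Each divisor d gives the pair (d, 6/d):
(1, 6), (2, 3), (3, 2), (6, 1)

(1, 6), (2, 3), (3, 2), (6, 1)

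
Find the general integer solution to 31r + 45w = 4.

Step 1: Compute gcd(31, 45) = 1.
Since 1 divides 4, solutions exist.

Step 2: Find a particular solution using extended Euclidean algorithm.
We get r₀ = 64, w₀ = -44.
Check: 31*64 + 45*-44 = 4 = 4 ✓

Step 3: Write the general solution.
r = 64 + (45/1)t = 64 + 45t
w = -44 - (31/1)t = -44 - 31t
for any integer t.

r = 64 + 45t, w = -44 - 31t for integer t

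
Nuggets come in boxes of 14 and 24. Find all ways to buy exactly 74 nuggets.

We need non-negative integers (x, y) with 14x + 24y = 74.
For each x in 0..5, check if 74 - 14x is a non-negative multiple of 24.
No x yields an integer y ≥ 0.

No solution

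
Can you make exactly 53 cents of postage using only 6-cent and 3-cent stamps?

We need non-negative x, y with 6x + 3y = 53.
gcd(6, 3) = 3, and 3 does not divide 53.
No integer solutions exist, so certainly no non-negative ones.

No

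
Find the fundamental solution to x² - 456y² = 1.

We seek the smallest positive integers (x, y) with x² - 456y² = 1, i.e., x² = 456y² + 1.
Try successive y values:
y = 1: x² = 456·1² + 1 = 457, not a perfect square
y = 2: x² = 456·2² + 1 = 1825, not a perfect square
y = 3: x² = 456·3² + 1 = 4105, not a perfect square
... continuing the search (or via continued fractions) ...
y = 48: x² = 456·48² + 1 = 1050625, x = 1025 ✓

Verify: 1025² - 456·48² = 1050625 - 1050624 = 1 ✓

x = 1025, y = 48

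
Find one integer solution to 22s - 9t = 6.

Step 1: Check solvability.
gcd(22, 9) = 1
Since 1 divides 6, solutions exist.

Step 2: Apply extended Euclidean algorithm to find gcd.
We find integers such that 22*x0 + 9*y0 = 1

Step 3: Scale the particular solution.
Multiply by 6/1 = 6:
s = -12, t = -30

Step 4: Verify.
22*(-12) - 9*(-30) = 6 = 6 ✓

s = -12, t = -30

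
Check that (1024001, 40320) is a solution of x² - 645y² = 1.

Compute x² = 1024001² = 1048578048001
Compute 645y² = 645·40320² = 645·1625702400 = 1048578048000
x² - 645y² = 1048578048001 - 1048578048000 = 1
Since this equals 1, (1024001, 40320) is a solution.

Yes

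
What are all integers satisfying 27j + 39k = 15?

Step 1: Compute gcd(27, 39) = 3.
Since 3 divides 15, solutions exist.

Step 2: Find a particular solution using extended Euclidean algorithm.
We get j₀ = 15, k₀ = -10.
Check: 27*15 + 39*-10 = 15 = 15 ✓

Step 3: Write the general solution.
j = 15 + (39/3)t = 15 + 13t
k = -10 - (27/3)t = -10 - 9t
for any integer t.

j = 15 + 13t, k = -10 - 9t for integer t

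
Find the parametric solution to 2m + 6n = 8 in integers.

Step 1: Compute gcd(2, 6) = 2.
Since 2 divides 8, solutions exist.

Step 2: Find a particular solution using extended Euclidean algorithm.
We get m₀ = 4, n₀ = 0.
Check: 2*4 + 6*0 = 8 = 8 ✓

Step 3: Write the general solution.
m = 4 + (6/2)t = 4 + 3t
n = 0 - (2/2)t = 0 - 1t
for any integer t.

m = 4 + 3t, n = 0 - 1t for integer t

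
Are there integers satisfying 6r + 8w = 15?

Step 1: Compute gcd(6, 8).
gcd(6, 8) = 2

Step 2: Check divisibility.
Does 2 divide 15? 15 = 2 x 7 + 1, so no.

By the theorem on linear Diophantine equations, 6r + 8w = 15 has integer solutions if and only if gcd(6, 8) divides 15. Since 2 does not divide 15, no solutions exist.

No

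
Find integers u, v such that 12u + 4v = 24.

Step 1: Check solvability.
gcd(12, 4) = 4
Since 4 divides 24, solutions exist.

Step 2: Apply extended Euclidean algorithm to find gcd.
We find integers such that 12*x0 + 4*y0 = 4

Step 3: Scale the particular solution.
Multiply by 24/4 = 6:
u = 0, v = 6

Step 4: Verify.
12*(0) + 4*(6) = 24 = 24 ✓

u = 0, v = 6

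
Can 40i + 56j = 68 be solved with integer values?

Step 1: Compute gcd(40, 56).
gcd(40, 56) = 8

Step 2: Check divisibility.
Does 8 divide 68? 68 = 8 x 8 + 4, so no.

By the theorem on linear Diophantine equations, 40i + 56j = 68 has integer solutions if and only if gcd(40, 56) divides 68. Since 8 does not divide 68, no solutions exist.

No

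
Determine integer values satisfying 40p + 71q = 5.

Step 1: Check solvability.
gcd(40, 71) = 1
Since 1 divides 5, solutions exist.

Step 2: Apply extended Euclidean algorithm to find gcd.
We find integers such that 40*x0 + 71*y0 = 1

Step 3: Scale the particular solution.
Multiply by 5/1 = 5:
p = 80, q = -45

Step 4: Verify.
40*(80) + 71*(-45) = 5 = 5 ✓

p = 80, q = -45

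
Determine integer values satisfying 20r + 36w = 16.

Step 1: Check solvability.
gcd(20, 36) = 4
Since 4 divides 16, solutions exist.

Step 2: Apply extended Euclidean algorithm to find gcd.
We find integers such that 20*x0 + 36*y0 = 4

Step 3: Scale the particular solution.
Multiply by 16/4 = 4:
r = 8, w = -4

Step 4: Verify.
20*(8) + 36*(-4) = 16 = 16 ✓

r = 8, w = -4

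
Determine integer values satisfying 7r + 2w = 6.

Step 1: Check solvability.
gcd(7, 2) = 1
Since 1 divides 6, solutions exist.

Step 2: Apply extended Euclidean algorithm to find gcd.
We find integers such that 7*x0 + 2*y0 = 1

Step 3: Scale the particular solution.
Multiply by 6/1 = 6:
r = 6, w = -18

Step 4: Verify.
7*(6) + 2*(-18) = 6 = 6 ✓

r = 6, w = -18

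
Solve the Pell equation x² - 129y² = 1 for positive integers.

We seek the smallest positive integers (x, y) with x² - 129y² = 1, i.e., x² = 129y² + 1.
Try successive y values:
y = 1: x² = 129·1² + 1 = 130, not a perfect square
y = 2: x² = 129·2² + 1 = 517, not a perfect square
y = 3: x² = 129·3² + 1 = 1162, not a perfect square
... continuing the search (or via continued fractions) ...
y = 1484: x² = 129·1484² + 1 = 284091025, x = 16855 ✓

Verify: 16855² - 129·1484² = 284091025 - 284091024 = 1 ✓

x = 16855, y = 1484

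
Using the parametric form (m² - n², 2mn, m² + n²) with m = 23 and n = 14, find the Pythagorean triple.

a = m² - n² = 529 - 196 = 333
b = 2mn = 2·23·14 = 644
c = m² + n² = 529 + 196 = 725
Verify: 333² + 644² = 110889 + 414736 = 525625 = 725² ✓

(333, 644, 725)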